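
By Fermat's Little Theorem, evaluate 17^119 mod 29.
By Fermat: 17^{28} ≡ 1 (mod 29). 119 = 4×28 + 7. So 17^{119} ≡ 17^{7} ≡ 12 (mod 29)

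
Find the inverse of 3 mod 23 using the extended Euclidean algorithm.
Extended GCD: 3(8) + 23(-1) = 1. So 3^(-1) ≡ 8 ≡ 8 (mod 23). Verify: 3 × 8 = 24 ≡ 1 (mod 23)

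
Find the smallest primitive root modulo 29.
p - 1 = 28 has prime divisors 2, 7. h is a primitive root mod 29 iff h^(28/q) ≢ 1 (mod 29) for each such q.
h = 2: 2^14 ≡ 28, 2^4 ≡ 16 (mod 29); none is 1, so 2 has order 28 and is a primitive root.
The smallest primitive root mod 29 is g = 2.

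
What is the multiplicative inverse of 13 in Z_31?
12

Using Extended Euclidean Algorithm:
gcd(13, 31) = 1
Bezout coefficients: 13 × 12 + 31 × -5 = 1
So 13 × 12 ≡ 1 (mod 31)
The inverse is 12 mod 31 = 12
Verification: 13 × 12 = 156 = 5 × 31 + 1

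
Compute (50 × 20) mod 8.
0

(50 × 20) = 1000
1000 mod 8 = 0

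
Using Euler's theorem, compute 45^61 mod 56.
By Euler: 45^{24} ≡ 1 (mod 56) since gcd(45, 56) = 1. 61 = 2×24 + 13. So 45^{61} ≡ 45^{13} ≡ 45 (mod 56)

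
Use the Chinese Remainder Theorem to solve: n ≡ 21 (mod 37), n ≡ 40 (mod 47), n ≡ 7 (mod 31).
28992

Using the Chinese Remainder Theorem:
M = product of moduli = 53909
For equation 1: M_1 = 1457, 1457 ≡ 14 (mod 37), inverse of 1457 mod 37 is 8 (check: 14 × 8 = 112 ≡ 1 (mod 37))
For equation 2: M_2 = 1147, 1147 ≡ 19 (mod 47), inverse of 1147 mod 47 is 5 (check: 19 × 5 = 95 ≡ 1 (mod 47))
For equation 3: M_3 = 1739, 1739 ≡ 3 (mod 31), inverse of 1739 mod 31 is 21 (check: 3 × 21 = 63 ≡ 1 (mod 31))
Combine: n ≡ Σ r_i×M_i×(M_i⁻¹ mod m_i) = 21×1457×8 + 40×1147×5 + 7×1739×21 = 244776 + 229400 + 255633 = 729809
729809 mod 53909 = 28992
n ≡ 28992 (mod 53909)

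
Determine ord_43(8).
Powers of 8 mod 43: 8^1≡8, 8^2≡21, 8^3≡39, 8^4≡11, 8^5≡2, 8^6≡16, 8^7≡42, 8^8≡35, 8^9≡22, 8^10≡4, 8^11≡32, 8^12≡41, 8^13≡27, 8^14≡1. Order = 14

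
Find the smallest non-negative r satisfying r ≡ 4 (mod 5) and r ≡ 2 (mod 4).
M = 5 × 4 = 20. M₁ = 4, y₁ ≡ 4 (mod 5). M₂ = 5, y₂ ≡ 1 (mod 4). r = 4×4×4 + 2×5×1 ≡ 14 (mod 20)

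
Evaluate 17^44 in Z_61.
Using repeated squaring. 44 = 32 + 8 + 4 (binary 101100). Repeated squaring mod 61: 17^1 ≡ 17; 17^2 ≡ 17² = 289 ≡ 45; 17^4 ≡ 45² = 2025 ≡ 12; 17^8 ≡ 12² = 144 ≡ 22; 17^16 ≡ 22² = 484 ≡ 57; 17^32 ≡ 57² = 3249 ≡ 16. Multiply: 17^44 = 17^32 × 17^8 × 17^4 ≡ 16 × 22 × 12 (mod 61): 16 × 22 = 352 ≡ 47; 47 × 12 = 564 ≡ 15. So 17^44 ≡ 15 (mod 61).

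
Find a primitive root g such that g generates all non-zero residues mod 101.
p - 1 = 100 has prime divisors 2, 5. h is a primitive root mod 101 iff h^(100/q) ≢ 1 (mod 101) for each such q.
h = 2: 2^50 ≡ 100, 2^20 ≡ 95 (mod 101); none is 1, so 2 has order 100 and is a primitive root.
The smallest primitive root mod 101 is g = 2.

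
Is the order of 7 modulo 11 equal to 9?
No, the actual order is 10, not 9.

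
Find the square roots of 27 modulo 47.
The square roots of 27 mod 47 are 36 and 11. Verify: 36² = 1296 ≡ 27 (mod 47)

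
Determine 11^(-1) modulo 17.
11^(-1) ≡ 14 (mod 17). Verification: 11 × 14 = 154 ≡ 1 (mod 17)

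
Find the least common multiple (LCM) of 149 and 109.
16241

First find GCD(149, 109) using the Euclidean algorithm:
149 = 1 × 109 + 40
109 = 2 × 40 + 29
40 = 1 × 29 + 11
29 = 2 × 11 + 7
11 = 1 × 7 + 4
7 = 1 × 4 + 3
4 = 1 × 3 + 1
3 = 3 × 1 + 0
GCD(149, 109) = 1

LCM formula: LCM(a, b) = (a × b) / GCD(a, b)
LCM(149, 109) = (149 × 109) / 1
LCM(149, 109) = 16241 / 1
LCM(149, 109) = 16241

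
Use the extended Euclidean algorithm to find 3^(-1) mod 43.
Extended GCD: 3(-14) + 43(1) = 1. So 3^(-1) ≡ 29 ≡ 29 (mod 43). Verify: 3 × 29 = 87 ≡ 1 (mod 43)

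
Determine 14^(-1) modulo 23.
14^(-1) ≡ 5 (mod 23). Verification: 14 × 5 = 70 ≡ 1 (mod 23)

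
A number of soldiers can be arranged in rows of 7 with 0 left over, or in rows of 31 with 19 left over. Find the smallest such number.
M = 7 × 31 = 217. M₁ = 31, y₁ ≡ 5 (mod 7). M₂ = 7, y₂ ≡ 9 (mod 31). k = 0×31×5 + 19×7×9 ≡ 112 (mod 217). The smallest positive such number is 112.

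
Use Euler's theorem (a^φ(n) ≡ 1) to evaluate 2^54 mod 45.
By Euler: 2^{24} ≡ 1 (mod 45) since gcd(2, 45) = 1. 54 = 2×24 + 6. So 2^{54} ≡ 2^{6} ≡ 19 (mod 45)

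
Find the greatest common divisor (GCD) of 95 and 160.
5

Using the Euclidean algorithm:
95 = 0 × 160 + 95
160 = 1 × 95 + 65
95 = 1 × 65 + 30
65 = 2 × 30 + 5
30 = 6 × 5 + 0

GCD(95, 160) = 5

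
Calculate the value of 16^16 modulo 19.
Using repeated squaring. 16 = 16 (binary 10000). Repeated squaring mod 19: 16^1 ≡ 16; 16^2 ≡ 16² = 256 ≡ 9; 16^4 ≡ 9² = 81 ≡ 5; 16^8 ≡ 5² = 25 ≡ 6; 16^16 ≡ 6² = 36 ≡ 17. So 16^16 ≡ 17 (mod 19).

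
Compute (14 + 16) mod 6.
0

(14 + 16) = 30
30 mod 6 = 0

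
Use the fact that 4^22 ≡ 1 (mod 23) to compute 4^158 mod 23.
By Fermat: 4^{22} ≡ 1 (mod 23). 158 = 7×22 + 4. So 4^{158} ≡ 4^{4} ≡ 3 (mod 23)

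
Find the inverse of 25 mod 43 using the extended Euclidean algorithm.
Extended GCD: 25(-12) + 43(7) = 1. So 25^(-1) ≡ 31 ≡ 31 (mod 43). Verify: 25 × 31 = 775 ≡ 1 (mod 43)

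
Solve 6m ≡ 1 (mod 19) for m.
6^(-1) ≡ 16 (mod 19). Verification: 6 × 16 = 96 ≡ 1 (mod 19)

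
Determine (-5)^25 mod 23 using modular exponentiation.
Using Fermat: (-5)^{22} ≡ 1 (mod 23). 25 ≡ 3 (mod 22). So (-5)^{25} ≡ (-5)^{3} ≡ 13 (mod 23)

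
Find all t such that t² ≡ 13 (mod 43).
The square roots of 13 mod 43 are 23 and 20. Verify: 23² = 529 ≡ 13 (mod 43)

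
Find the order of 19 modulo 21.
Powers of 19 mod 21: 19^1≡19, 19^2≡4, 19^3≡13, 19^4≡16, 19^5≡10, 19^6≡1. Order = 6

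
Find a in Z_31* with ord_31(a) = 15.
7 has order 15 mod 31 since 7^{15} ≡ 1 (mod 31) and no smaller power works.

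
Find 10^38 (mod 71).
Using repeated squaring. 38 = 32 + 4 + 2 (binary 100110). Repeated squaring mod 71: 10^1 ≡ 10; 10^2 ≡ 10² = 100 ≡ 29; 10^4 ≡ 29² = 841 ≡ 60; 10^8 ≡ 60² = 3600 ≡ 50; 10^16 ≡ 50² = 2500 ≡ 15; 10^32 ≡ 15² = 225 ≡ 12. Multiply: 10^38 = 10^32 × 10^4 × 10^2 ≡ 12 × 60 × 29 (mod 71): 12 × 60 = 720 ≡ 10; 10 × 29 = 290 ≡ 6. So 10^38 ≡ 6 (mod 71).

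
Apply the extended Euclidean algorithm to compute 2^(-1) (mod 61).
Extended GCD: 2(-30) + 61(1) = 1. So 2^(-1) ≡ 31 ≡ 31 (mod 61). Verify: 2 × 31 = 62 ≡ 1 (mod 61)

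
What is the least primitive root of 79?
3

A primitive root g modulo p has order p-1 = 78
Prime divisors of 78: [2, 3, 13]
g is a primitive root iff g^(78/q) ≢ 1 (mod 79) for each prime divisor q
Testing small values:
  g = 2: 2^39 ≡ 1, 2^26 ≡ 23, 2^6 ≡ 64 (mod 79) → 2^39 ≡ 1, not primitive root
  g = 3: 3^39 ≡ 78, 3^26 ≡ 23, 3^6 ≡ 18 (mod 79) → none is 1, primitive root!
The smallest primitive root is 3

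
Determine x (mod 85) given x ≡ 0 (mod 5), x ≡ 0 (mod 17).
0

Using the Chinese Remainder Theorem:
M = product of moduli = 85
For equation 1: M_1 = 17, 17 ≡ 2 (mod 5), inverse of 17 mod 5 is 3 (check: 2 × 3 = 6 ≡ 1 (mod 5))
For equation 2: M_2 = 5, 5 ≡ 5 (mod 17), inverse of 5 mod 17 is 7 (check: 5 × 7 = 35 ≡ 1 (mod 17))
Combine: x ≡ Σ r_i×M_i×(M_i⁻¹ mod m_i) = 0×17×3 + 0×5×7 = 0 + 0 = 0
0 mod 85 = 0
x ≡ 0 (mod 85)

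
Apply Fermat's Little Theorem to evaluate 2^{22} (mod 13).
10

By Fermat's Little Theorem, a^(p-1) ≡ 1 (mod p) for prime p and gcd(a, p) = 1
Here p = 13, so 2^12 ≡ 1 (mod 13)
We can reduce the exponent: 22 mod 12 = 10
So 2^22 ≡ 2^10 (mod 13)
Computing: 2^10 mod 13 = 10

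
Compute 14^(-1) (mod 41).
14^(-1) ≡ 3 (mod 41). Verification: 14 × 3 = 42 ≡ 1 (mod 41)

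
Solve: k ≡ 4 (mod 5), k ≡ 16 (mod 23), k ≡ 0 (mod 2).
M = 5 × 23 × 2 = 230. M₁ = 46, y₁ ≡ 1 (mod 5). M₂ = 10, y₂ ≡ 7 (mod 23). M₃ = 115, y₃ ≡ 1 (mod 2). k = 4×46×1 + 16×10×7 + 0×115×1 ≡ 154 (mod 230)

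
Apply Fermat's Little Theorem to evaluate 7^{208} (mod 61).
56

By Fermat's Little Theorem, a^(p-1) ≡ 1 (mod p) for prime p and gcd(a, p) = 1
Here p = 61, so 7^60 ≡ 1 (mod 61)
We can reduce the exponent: 208 mod 60 = 28
So 7^208 ≡ 7^28 (mod 61)
Computing: 7^28 mod 61 = 56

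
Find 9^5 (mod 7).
9 ≡ 2 (mod 7). 5 = 4 + 1 (binary 101). Repeated squaring mod 7: 2^1 ≡ 2; 2^2 ≡ 2² = 4 ≡ 4; 2^4 ≡ 4² = 16 ≡ 2. Multiply: 9^5 ≡ 2^4 × 2^1 ≡ 2 × 2 (mod 7): 2 × 2 = 4 ≡ 4. So 9^5 ≡ 4 (mod 7).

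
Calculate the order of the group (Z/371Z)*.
312

Prime factorization: 371 = 7 × 53
Using the formula φ(n) = n × Π(1 - 1/p) for each prime factor p:
φ(371) = 371 × (1 - 1/7) × (1 - 1/53)
φ(371) = 312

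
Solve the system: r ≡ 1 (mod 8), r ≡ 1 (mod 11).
M = 8 × 11 = 88. M₁ = 11, y₁ ≡ 3 (mod 8). M₂ = 8, y₂ ≡ 7 (mod 11). r = 1×11×3 + 1×8×7 ≡ 1 (mod 88)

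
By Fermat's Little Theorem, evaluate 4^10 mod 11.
By Fermat's Little Theorem, 4^{10} ≡ 1 (mod 11) since 11 is prime and gcd(4, 11) = 1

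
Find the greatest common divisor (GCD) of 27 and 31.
1

Using the Euclidean algorithm:
27 = 0 × 31 + 27
31 = 1 × 27 + 4
27 = 6 × 4 + 3
4 = 1 × 3 + 1
3 = 3 × 1 + 0

GCD(27, 31) = 1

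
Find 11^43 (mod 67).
Using repeated squaring. 43 = 32 + 8 + 2 + 1 (binary 101011). Repeated squaring mod 67: 11^1 ≡ 11; 11^2 ≡ 11² = 121 ≡ 54; 11^4 ≡ 54² = 2916 ≡ 35; 11^8 ≡ 35² = 1225 ≡ 19; 11^16 ≡ 19² = 361 ≡ 26; 11^32 ≡ 26² = 676 ≡ 6. Multiply: 11^43 = 11^32 × 11^8 × 11^2 × 11^1 ≡ 6 × 19 × 54 × 11 (mod 67): 6 × 19 = 114 ≡ 47; 47 × 54 = 2538 ≡ 59; 59 × 11 = 649 ≡ 46. So 11^43 ≡ 46 (mod 67).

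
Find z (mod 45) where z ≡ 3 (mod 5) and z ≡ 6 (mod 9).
M = 5 × 9 = 45. M₁ = 9, y₁ ≡ 4 (mod 5). M₂ = 5, y₂ ≡ 2 (mod 9). z = 3×9×4 + 6×5×2 ≡ 33 (mod 45)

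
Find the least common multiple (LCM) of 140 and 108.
3780

First find GCD(140, 108) using the Euclidean algorithm:
140 = 1 × 108 + 32
108 = 3 × 32 + 12
32 = 2 × 12 + 8
12 = 1 × 8 + 4
8 = 2 × 4 + 0
GCD(140, 108) = 4

LCM formula: LCM(a, b) = (a × b) / GCD(a, b)
LCM(140, 108) = (140 × 108) / 4
LCM(140, 108) = 15120 / 4
LCM(140, 108) = 3780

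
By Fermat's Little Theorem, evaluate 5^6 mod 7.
By Fermat's Little Theorem, 5^{6} ≡ 1 (mod 7) since 7 is prime and gcd(5, 7) = 1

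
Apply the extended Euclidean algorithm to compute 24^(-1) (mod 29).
Extended GCD: 24(-6) + 29(5) = 1. So 24^(-1) ≡ 23 ≡ 23 (mod 29). Verify: 24 × 23 = 552 ≡ 1 (mod 29)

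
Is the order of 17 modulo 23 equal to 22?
Yes, ord_23(17) = 22.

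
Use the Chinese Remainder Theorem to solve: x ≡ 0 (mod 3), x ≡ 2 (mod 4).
M = 3 × 4 = 12. M₁ = 4, y₁ ≡ 1 (mod 3). M₂ = 3, y₂ ≡ 3 (mod 4). x = 0×4×1 + 2×3×3 ≡ 6 (mod 12)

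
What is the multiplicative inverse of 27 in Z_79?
41

Using Extended Euclidean Algorithm:
gcd(27, 79) = 1
Bezout coefficients: 27 × -38 + 79 × 13 = 1
So 27 × -38 ≡ 1 (mod 79)
The inverse is -38 mod 79 = 41
Verification: 27 × 41 = 1107 = 14 × 79 + 1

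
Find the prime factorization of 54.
2 × 3^3

Divide by primes starting from smallest:
54 ÷ 2 = 27
27 ÷ 3 = 9
9 ÷ 3 = 3
3 ÷ 3 = 1

54 = 2 × 3^3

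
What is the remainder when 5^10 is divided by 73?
10 = 8 + 2 (binary 1010). Repeated squaring mod 73: 5^1 ≡ 5; 5^2 ≡ 5² = 25 ≡ 25; 5^4 ≡ 25² = 625 ≡ 41; 5^8 ≡ 41² = 1681 ≡ 2. Multiply: 5^10 = 5^8 × 5^2 ≡ 2 × 25 (mod 73): 2 × 25 = 50 ≡ 50. So 5^10 ≡ 50 (mod 73).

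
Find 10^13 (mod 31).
Using repeated squaring. 13 = 8 + 4 + 1 (binary 1101). Repeated squaring mod 31: 10^1 ≡ 10; 10^2 ≡ 10² = 100 ≡ 7; 10^4 ≡ 7² = 49 ≡ 18; 10^8 ≡ 18² = 324 ≡ 14. Multiply: 10^13 = 10^8 × 10^4 × 10^1 ≡ 14 × 18 × 10 (mod 31): 14 × 18 = 252 ≡ 4; 4 × 10 = 40 ≡ 9. So 10^13 ≡ 9 (mod 31).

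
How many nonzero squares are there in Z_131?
For prime 131, there are (p-1)/2 = (131-1)/2 = 65 quadratic residues (excluding 0).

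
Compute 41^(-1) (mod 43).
41^(-1) ≡ 21 (mod 43). Verification: 41 × 21 = 861 ≡ 1 (mod 43)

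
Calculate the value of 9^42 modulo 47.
Using repeated squaring. 42 = 32 + 8 + 2 (binary 101010). Repeated squaring mod 47: 9^1 ≡ 9; 9^2 ≡ 9² = 81 ≡ 34; 9^4 ≡ 34² = 1156 ≡ 28; 9^8 ≡ 28² = 784 ≡ 32; 9^16 ≡ 32² = 1024 ≡ 37; 9^32 ≡ 37² = 1369 ≡ 6. Multiply: 9^42 = 9^32 × 9^8 × 9^2 ≡ 6 × 32 × 34 (mod 47): 6 × 32 = 192 ≡ 4; 4 × 34 = 136 ≡ 42. So 9^42 ≡ 42 (mod 47).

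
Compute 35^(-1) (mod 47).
35^(-1) ≡ 43 (mod 47). Verification: 35 × 43 = 1505 ≡ 1 (mod 47)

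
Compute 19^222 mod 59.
Using Fermat: 19^{58} ≡ 1 (mod 59). 222 ≡ 48 (mod 58). So 19^{222} ≡ 19^{48} ≡ 22 (mod 59)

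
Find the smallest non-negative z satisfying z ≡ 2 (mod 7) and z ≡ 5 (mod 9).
M = 7 × 9 = 63. M₁ = 9, y₁ ≡ 4 (mod 7). M₂ = 7, y₂ ≡ 4 (mod 9). z = 2×9×4 + 5×7×4 ≡ 23 (mod 63)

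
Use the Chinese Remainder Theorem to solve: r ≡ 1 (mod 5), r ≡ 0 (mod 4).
M = 5 × 4 = 20. M₁ = 4, y₁ ≡ 4 (mod 5). M₂ = 5, y₂ ≡ 1 (mod 4). r = 1×4×4 + 0×5×1 ≡ 16 (mod 20)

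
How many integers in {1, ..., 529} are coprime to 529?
506

Prime factorization: 529 = 23^2
Using the formula φ(n) = n × Π(1 - 1/p) for each prime factor p:
φ(529) = 529 × (1 - 1/23)
φ(529) = 506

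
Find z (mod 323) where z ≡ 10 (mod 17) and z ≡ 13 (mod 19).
M = 17 × 19 = 323. M₁ = 19, y₁ ≡ 9 (mod 17). M₂ = 17, y₂ ≡ 9 (mod 19). z = 10×19×9 + 13×17×9 ≡ 146 (mod 323)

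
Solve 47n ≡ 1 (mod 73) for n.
14

Using Extended Euclidean Algorithm:
gcd(47, 73) = 1
Bezout coefficients: 47 × 14 + 73 × -9 = 1
So 47 × 14 ≡ 1 (mod 73)
The inverse is 14 mod 73 = 14
Verification: 47 × 14 = 658 = 9 × 73 + 1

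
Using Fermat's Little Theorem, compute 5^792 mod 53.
By Fermat: 5^{52} ≡ 1 (mod 53). 792 ≡ 12 (mod 52). So 5^{792} ≡ 5^{12} ≡ 47 (mod 53)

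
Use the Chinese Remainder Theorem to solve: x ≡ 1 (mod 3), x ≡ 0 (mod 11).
M = 3 × 11 = 33. M₁ = 11, y₁ ≡ 2 (mod 3). M₂ = 3, y₂ ≡ 4 (mod 11). x = 1×11×2 + 0×3×4 ≡ 22 (mod 33)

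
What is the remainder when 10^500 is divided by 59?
Using Fermat: 10^{58} ≡ 1 (mod 59). 500 ≡ 36 (mod 58). So 10^{500} ≡ 10^{36} ≡ 28 (mod 59)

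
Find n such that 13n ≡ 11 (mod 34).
27

Since gcd(13, 34) = 1 divides 11, a solution exists.
Multiply both sides by the inverse of 13 mod 34:
  13^(-1) mod 34 = 21
  x ≡ 21 × 11 ≡ 231 ≡ 27 (mod 34)
Verification: 13 × 27 = 351 = 10 × 34 + 11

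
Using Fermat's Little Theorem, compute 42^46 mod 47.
By Fermat's Little Theorem, 42^{46} ≡ 1 (mod 47) since 47 is prime and gcd(42, 47) = 1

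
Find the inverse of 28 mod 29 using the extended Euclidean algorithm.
Extended GCD: 28(-1) + 29(1) = 1. So 28^(-1) ≡ 28 ≡ 28 (mod 29). Verify: 28 × 28 = 784 ≡ 1 (mod 29)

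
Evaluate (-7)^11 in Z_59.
Using repeated squaring. (-7) ≡ 52 (mod 59). 11 = 8 + 2 + 1 (binary 1011). Repeated squaring mod 59: 52^1 ≡ 52; 52^2 ≡ 52² = 2704 ≡ 49; 52^4 ≡ 49² = 2401 ≡ 41; 52^8 ≡ 41² = 1681 ≡ 29. Multiply: (-7)^11 ≡ 52^8 × 52^2 × 52^1 ≡ 29 × 49 × 52 (mod 59): 29 × 49 = 1421 ≡ 5; 5 × 52 = 260 ≡ 24. So (-7)^11 ≡ 24 (mod 59).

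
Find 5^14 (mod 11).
Using Fermat: 5^{10} ≡ 1 (mod 11). 14 ≡ 4 (mod 10). So 5^{14} ≡ 5^{4} ≡ 9 (mod 11)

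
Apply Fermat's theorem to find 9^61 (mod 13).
By Fermat: 9^{12} ≡ 1 (mod 13). 61 = 5×12 + 1. So 9^{61} ≡ 9^{1} ≡ 9 (mod 13)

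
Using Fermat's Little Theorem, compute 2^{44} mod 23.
1

By Fermat's Little Theorem, a^(p-1) ≡ 1 (mod p) for prime p and gcd(a, p) = 1
Here p = 23, so 2^22 ≡ 1 (mod 23)
We can reduce the exponent: 44 mod 22 = 0
So 2^44 ≡ 2^0 (mod 23)
Computing: 2^0 mod 23 = 1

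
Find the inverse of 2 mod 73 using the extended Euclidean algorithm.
Extended GCD: 2(-36) + 73(1) = 1. So 2^(-1) ≡ 37 ≡ 37 (mod 73). Verify: 2 × 37 = 74 ≡ 1 (mod 73)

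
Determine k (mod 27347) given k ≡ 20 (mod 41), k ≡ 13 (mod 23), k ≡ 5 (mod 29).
266

Using the Chinese Remainder Theorem:
M = product of moduli = 27347
For equation 1: M_1 = 667, 667 ≡ 11 (mod 41), inverse of 667 mod 41 is 15 (check: 11 × 15 = 165 ≡ 1 (mod 41))
For equation 2: M_2 = 1189, 1189 ≡ 16 (mod 23), inverse of 1189 mod 23 is 13 (check: 16 × 13 = 208 ≡ 1 (mod 23))
For equation 3: M_3 = 943, 943 ≡ 15 (mod 29), inverse of 943 mod 29 is 2 (check: 15 × 2 = 30 ≡ 1 (mod 29))
Combine: k ≡ Σ r_i×M_i×(M_i⁻¹ mod m_i) = 20×667×15 + 13×1189×13 + 5×943×2 = 200100 + 200941 + 9430 = 410471
410471 mod 27347 = 266
k ≡ 266 (mod 27347)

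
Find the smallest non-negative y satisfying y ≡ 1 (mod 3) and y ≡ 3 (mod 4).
M = 3 × 4 = 12. M₁ = 4, y₁ ≡ 1 (mod 3). M₂ = 3, y₂ ≡ 3 (mod 4). y = 1×4×1 + 3×3×3 ≡ 7 (mod 12)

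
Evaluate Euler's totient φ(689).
624

Prime factorization: 689 = 13 × 53
Using the formula φ(n) = n × Π(1 - 1/p) for each prime factor p:
φ(689) = 689 × (1 - 1/13) × (1 - 1/53)
φ(689) = 624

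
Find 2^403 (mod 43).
Using Fermat: 2^{42} ≡ 1 (mod 43). 403 ≡ 25 (mod 42). So 2^{403} ≡ 2^{25} ≡ 27 (mod 43)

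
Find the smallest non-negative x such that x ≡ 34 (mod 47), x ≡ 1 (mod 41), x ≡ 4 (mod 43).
43133

Using the Chinese Remainder Theorem:
M = product of moduli = 82861
For equation 1: M_1 = 1763, 1763 ≡ 24 (mod 47), inverse of 1763 mod 47 is 2 (check: 24 × 2 = 48 ≡ 1 (mod 47))
For equation 2: M_2 = 2021, 2021 ≡ 12 (mod 41), inverse of 2021 mod 41 is 24 (check: 12 × 24 = 288 ≡ 1 (mod 41))
For equation 3: M_3 = 1927, 1927 ≡ 35 (mod 43), inverse of 1927 mod 43 is 16 (check: 35 × 16 = 560 ≡ 1 (mod 43))
Combine: x ≡ Σ r_i×M_i×(M_i⁻¹ mod m_i) = 34×1763×2 + 1×2021×24 + 4×1927×16 = 119884 + 48504 + 123328 = 291716
291716 mod 82861 = 43133
x ≡ 43133 (mod 82861)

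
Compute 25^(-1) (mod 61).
22

Using Extended Euclidean Algorithm:
gcd(25, 61) = 1
Bezout coefficients: 25 × 22 + 61 × -9 = 1
So 25 × 22 ≡ 1 (mod 61)
The inverse is 22 mod 61 = 22
Verification: 25 × 22 = 550 = 9 × 61 + 1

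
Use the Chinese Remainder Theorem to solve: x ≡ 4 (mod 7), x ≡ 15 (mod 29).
102

Using the Chinese Remainder Theorem:
M = product of moduli = 203
For equation 1: M_1 = 29, 29 ≡ 1 (mod 7), inverse of 29 mod 7 is 1 (check: 1 × 1 = 1 ≡ 1 (mod 7))
For equation 2: M_2 = 7, 7 ≡ 7 (mod 29), inverse of 7 mod 29 is 25 (check: 7 × 25 = 175 ≡ 1 (mod 29))
Combine: x ≡ Σ r_i×M_i×(M_i⁻¹ mod m_i) = 4×29×1 + 15×7×25 = 116 + 2625 = 2741
2741 mod 203 = 102
x ≡ 102 (mod 203)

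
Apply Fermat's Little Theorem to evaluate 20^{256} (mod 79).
42

By Fermat's Little Theorem, a^(p-1) ≡ 1 (mod p) for prime p and gcd(a, p) = 1
Here p = 79, so 20^78 ≡ 1 (mod 79)
We can reduce the exponent: 256 mod 78 = 22
So 20^256 ≡ 20^22 (mod 79)
Computing: 20^22 mod 79 = 42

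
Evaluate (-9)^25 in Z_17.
Using Fermat: (-9)^{16} ≡ 1 (mod 17). 25 ≡ 9 (mod 16). So (-9)^{25} ≡ (-9)^{9} ≡ 8 (mod 17)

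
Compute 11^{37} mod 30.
11

Using successive squaring:
Binary expansion of 37: 100101
Powers of 11 mod 30 (each is the square of the previous):
  11^1 ≡ 11 (mod 30)
  11^2 ≡ 11² = 121 ≡ 1 (mod 30)
  11^4 ≡ 1² = 1 ≡ 1 (mod 30)
  11^8 ≡ 1² = 1 ≡ 1 (mod 30)
  11^16 ≡ 1² = 1 ≡ 1 (mod 30)
  11^32 ≡ 1² = 1 ≡ 1 (mod 30)
37 = 32 + 4 + 1, so 11^37 = 11^32 × 11^4 × 11^1 ≡ 1 × 1 × 11 (mod 30)
Multiplying step by step:
  1 × 1 = 1 ≡ 1 (mod 30)
  1 × 11 = 11 ≡ 11 (mod 30)
Result: 11^37 ≡ 11 (mod 30)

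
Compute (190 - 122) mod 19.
11

(190 - 122) = 68
68 mod 19 = 11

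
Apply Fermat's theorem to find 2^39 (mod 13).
By Fermat: 2^{12} ≡ 1 (mod 13). 39 = 3×12 + 3. So 2^{39} ≡ 2^{3} ≡ 8 (mod 13)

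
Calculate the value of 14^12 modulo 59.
Using repeated squaring. 12 = 8 + 4 (binary 1100). Repeated squaring mod 59: 14^1 ≡ 14; 14^2 ≡ 14² = 196 ≡ 19; 14^4 ≡ 19² = 361 ≡ 7; 14^8 ≡ 7² = 49 ≡ 49. Multiply: 14^12 = 14^8 × 14^4 ≡ 49 × 7 (mod 59): 49 × 7 = 343 ≡ 48. So 14^12 ≡ 48 (mod 59).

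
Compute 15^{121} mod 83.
45

Using successive squaring:
Binary expansion of 121: 1111001
Powers of 15 mod 83 (each is the square of the previous):
  15^1 ≡ 15 (mod 83)
  15^2 ≡ 15² = 225 ≡ 59 (mod 83)
  15^4 ≡ 59² = 3481 ≡ 78 (mod 83)
  15^8 ≡ 78² = 6084 ≡ 25 (mod 83)
  15^16 ≡ 25² = 625 ≡ 44 (mod 83)
  15^32 ≡ 44² = 1936 ≡ 27 (mod 83)
  15^64 ≡ 27² = 729 ≡ 65 (mod 83)
121 = 64 + 32 + 16 + 8 + 1, so 15^121 = 15^64 × 15^32 × 15^16 × 15^8 × 15^1 ≡ 65 × 27 × 44 × 25 × 15 (mod 83)
Multiplying step by step:
  65 × 27 = 1755 ≡ 12 (mod 83)
  12 × 44 = 528 ≡ 30 (mod 83)
  30 × 25 = 750 ≡ 3 (mod 83)
  3 × 15 = 45 ≡ 45 (mod 83)
Result: 15^121 ≡ 45 (mod 83)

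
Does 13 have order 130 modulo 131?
p - 1 = 130 has prime divisors 2, 5, 13. Check 13^(130/q) mod 131 for each: 13^(130/2) = 13^65 ≡ 1, 13^(130/5) = 13^26 ≡ 61, 13^(130/13) = 13^10 ≡ 80 (mod 131). Since 13^65 ≡ 1 (mod 131), the order of 13 divides 65 (in fact the order is 65) ≠ 130, so it is not a primitive root.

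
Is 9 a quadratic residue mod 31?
By Euler's criterion: 9^{15} ≡ 1 (mod 31). Since this equals 1, 9 is a QR.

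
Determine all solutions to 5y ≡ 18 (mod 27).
9

Since gcd(5, 27) = 1 divides 18, a solution exists.
Multiply both sides by the inverse of 5 mod 27:
  5^(-1) mod 27 = 11
  x ≡ 11 × 18 ≡ 198 ≡ 9 (mod 27)
Verification: 5 × 9 = 45 = 1 × 27 + 18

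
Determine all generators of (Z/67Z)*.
Primitive roots mod 67: {2, 7, 11, 12, 13, 18, 20, 28, 31, 32, 34, 41, 44, 46, 48, 50, 51, 57, 61, 63}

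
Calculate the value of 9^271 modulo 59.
Using Fermat: 9^{58} ≡ 1 (mod 59). 271 ≡ 39 (mod 58). So 9^{271} ≡ 9^{39} ≡ 41 (mod 59)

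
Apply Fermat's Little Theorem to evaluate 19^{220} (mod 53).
49

By Fermat's Little Theorem, a^(p-1) ≡ 1 (mod p) for prime p and gcd(a, p) = 1
Here p = 53, so 19^52 ≡ 1 (mod 53)
We can reduce the exponent: 220 mod 52 = 12
So 19^220 ≡ 19^12 (mod 53)
Computing: 19^12 mod 53 = 49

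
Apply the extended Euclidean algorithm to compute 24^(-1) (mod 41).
Extended GCD: 24(12) + 41(-7) = 1. So 24^(-1) ≡ 12 ≡ 12 (mod 41). Verify: 24 × 12 = 288 ≡ 1 (mod 41)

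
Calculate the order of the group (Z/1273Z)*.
1188

Prime factorization: 1273 = 19 × 67
Using the formula φ(n) = n × Π(1 - 1/p) for each prime factor p:
φ(1273) = 1273 × (1 - 1/19) × (1 - 1/67)
φ(1273) = 1188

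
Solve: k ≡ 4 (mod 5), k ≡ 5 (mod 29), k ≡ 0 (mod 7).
M = 5 × 29 × 7 = 1015. M₁ = 203, y₁ ≡ 2 (mod 5). M₂ = 35, y₂ ≡ 5 (mod 29). M₃ = 145, y₃ ≡ 3 (mod 7). k = 4×203×2 + 5×35×5 + 0×145×3 ≡ 469 (mod 1015)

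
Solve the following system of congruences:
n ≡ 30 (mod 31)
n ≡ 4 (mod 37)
929

Using the Chinese Remainder Theorem:
M = product of moduli = 1147
For equation 1: M_1 = 37, 37 ≡ 6 (mod 31), inverse of 37 mod 31 is 26 (check: 6 × 26 = 156 ≡ 1 (mod 31))
For equation 2: M_2 = 31, 31 ≡ 31 (mod 37), inverse of 31 mod 37 is 6 (check: 31 × 6 = 186 ≡ 1 (mod 37))
Combine: n ≡ Σ r_i×M_i×(M_i⁻¹ mod m_i) = 30×37×26 + 4×31×6 = 28860 + 744 = 29604
29604 mod 1147 = 929
n ≡ 929 (mod 1147)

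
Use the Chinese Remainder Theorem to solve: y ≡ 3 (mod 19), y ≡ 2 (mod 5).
22

Using the Chinese Remainder Theorem:
M = product of moduli = 95
For equation 1: M_1 = 5, 5 ≡ 5 (mod 19), inverse of 5 mod 19 is 4 (check: 5 × 4 = 20 ≡ 1 (mod 19))
For equation 2: M_2 = 19, 19 ≡ 4 (mod 5), inverse of 19 mod 5 is 4 (check: 4 × 4 = 16 ≡ 1 (mod 5))
Combine: y ≡ Σ r_i×M_i×(M_i⁻¹ mod m_i) = 3×5×4 + 2×19×4 = 60 + 152 = 212
212 mod 95 = 22
y ≡ 22 (mod 95)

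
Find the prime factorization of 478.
2 × 239

Divide by primes starting from smallest:
478 ÷ 2 = 239
239 ÷ 239 = 1

478 = 2 × 239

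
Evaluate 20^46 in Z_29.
Using Fermat: 20^{28} ≡ 1 (mod 29). 46 ≡ 18 (mod 28). So 20^{46} ≡ 20^{18} ≡ 7 (mod 29)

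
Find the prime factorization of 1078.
2 × 7^2 × 11

Divide by primes starting from smallest:
1078 ÷ 2 = 539
539 ÷ 7 = 77
77 ÷ 7 = 11
11 ÷ 11 = 1

1078 = 2 × 7^2 × 11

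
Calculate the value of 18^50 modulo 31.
Using Fermat: 18^{30} ≡ 1 (mod 31). 50 ≡ 20 (mod 30). So 18^{50} ≡ 18^{20} ≡ 25 (mod 31)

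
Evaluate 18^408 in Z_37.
Using Fermat: 18^{36} ≡ 1 (mod 37). 408 ≡ 12 (mod 36). So 18^{408} ≡ 18^{12} ≡ 10 (mod 37)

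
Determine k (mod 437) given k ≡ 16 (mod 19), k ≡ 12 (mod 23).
35

Using the Chinese Remainder Theorem:
M = product of moduli = 437
For equation 1: M_1 = 23, 23 ≡ 4 (mod 19), inverse of 23 mod 19 is 5 (check: 4 × 5 = 20 ≡ 1 (mod 19))
For equation 2: M_2 = 19, 19 ≡ 19 (mod 23), inverse of 19 mod 23 is 17 (check: 19 × 17 = 323 ≡ 1 (mod 23))
Combine: k ≡ Σ r_i×M_i×(M_i⁻¹ mod m_i) = 16×23×5 + 12×19×17 = 1840 + 3876 = 5716
5716 mod 437 = 35
k ≡ 35 (mod 437)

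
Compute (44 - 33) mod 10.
1

(44 - 33) = 11
11 mod 10 = 1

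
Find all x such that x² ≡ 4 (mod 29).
The square roots of 4 mod 29 are 27 and 2. Verify: 27² = 729 ≡ 4 (mod 29)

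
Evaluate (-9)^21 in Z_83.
Using repeated squaring. (-9) ≡ 74 (mod 83). 21 = 16 + 4 + 1 (binary 10101). Repeated squaring mod 83: 74^1 ≡ 74; 74^2 ≡ 74² = 5476 ≡ 81; 74^4 ≡ 81² = 6561 ≡ 4; 74^8 ≡ 4² = 16 ≡ 16; 74^16 ≡ 16² = 256 ≡ 7. Multiply: (-9)^21 ≡ 74^16 × 74^4 × 74^1 ≡ 7 × 4 × 74 (mod 83): 7 × 4 = 28 ≡ 28; 28 × 74 = 2072 ≡ 80. So (-9)^21 ≡ 80 (mod 83).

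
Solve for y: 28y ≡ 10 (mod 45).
10

Since gcd(28, 45) = 1 divides 10, a solution exists.
Multiply both sides by the inverse of 28 mod 45:
  28^(-1) mod 45 = 37
  x ≡ 37 × 10 ≡ 370 ≡ 10 (mod 45)
Verification: 28 × 10 = 280 = 6 × 45 + 10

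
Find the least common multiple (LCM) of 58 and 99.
5742

First find GCD(58, 99) using the Euclidean algorithm:
58 = 0 × 99 + 58
99 = 1 × 58 + 41
58 = 1 × 41 + 17
41 = 2 × 17 + 7
17 = 2 × 7 + 3
7 = 2 × 3 + 1
3 = 3 × 1 + 0
GCD(58, 99) = 1

LCM formula: LCM(a, b) = (a × b) / GCD(a, b)
LCM(58, 99) = (58 × 99) / 1
LCM(58, 99) = 5742 / 1
LCM(58, 99) = 5742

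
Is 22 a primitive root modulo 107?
Yes

To verify, check if 22^(106/q) ≢ 1 (mod 107) for each prime divisor q of 106
Divisors of 106 = 106: [1, 2, 53, 106]
  22^(106/2) = 22^53 ≡ 106 (mod 107)
  22^(106/53) = 22^2 ≡ 56 (mod 107)
Conclusion: 22 is a primitive root modulo 107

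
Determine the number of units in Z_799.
736

Prime factorization: 799 = 17 × 47
Using the formula φ(n) = n × Π(1 - 1/p) for each prime factor p:
φ(799) = 799 × (1 - 1/17) × (1 - 1/47)
φ(799) = 736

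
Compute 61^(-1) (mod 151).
61^(-1) ≡ 52 (mod 151). Verification: 61 × 52 = 3172 ≡ 1 (mod 151)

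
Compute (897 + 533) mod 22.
0

(897 + 533) = 1430
1430 mod 22 = 0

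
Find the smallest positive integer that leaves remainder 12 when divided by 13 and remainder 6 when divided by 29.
M = 13 × 29 = 377. M₁ = 29, y₁ ≡ 9 (mod 13). M₂ = 13, y₂ ≡ 9 (mod 29). y = 12×29×9 + 6×13×9 ≡ 64 (mod 377). The smallest positive such number is 64.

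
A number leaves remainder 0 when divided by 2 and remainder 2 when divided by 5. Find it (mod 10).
M = 2 × 5 = 10. M₁ = 5, y₁ ≡ 1 (mod 2). M₂ = 2, y₂ ≡ 3 (mod 5). n = 0×5×1 + 2×2×3 ≡ 2 (mod 10)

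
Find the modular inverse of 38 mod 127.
38^(-1) ≡ 117 (mod 127). Verification: 38 × 117 = 4446 ≡ 1 (mod 127)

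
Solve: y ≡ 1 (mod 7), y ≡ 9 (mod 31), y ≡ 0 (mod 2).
M = 7 × 31 × 2 = 434. M₁ = 62, y₁ ≡ 6 (mod 7). M₂ = 14, y₂ ≡ 20 (mod 31). M₃ = 217, y₃ ≡ 1 (mod 2). y = 1×62×6 + 9×14×20 + 0×217×1 ≡ 288 (mod 434)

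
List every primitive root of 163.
Primitive roots mod 163: {2, 3, 7, 11, 12, 18, 19, 20, 29, 32, 42, 44, 45, 50, 52, 63, 66, 67, 68, 70, 72, 73, 75, 76, 79, 80, 82, 89, 92, 94, 101, 103, 106, 107, 108, 109, 112, 114, 116, 117, 120, 122, 124, 128, 129, 130, 137, 139, 147, 148, 149, 153, 154, 159}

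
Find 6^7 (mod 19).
7 = 4 + 2 + 1 (binary 111). Repeated squaring mod 19: 6^1 ≡ 6; 6^2 ≡ 6² = 36 ≡ 17; 6^4 ≡ 17² = 289 ≡ 4. Multiply: 6^7 = 6^4 × 6^2 × 6^1 ≡ 4 × 17 × 6 (mod 19): 4 × 17 = 68 ≡ 11; 11 × 6 = 66 ≡ 9. So 6^7 ≡ 9 (mod 19).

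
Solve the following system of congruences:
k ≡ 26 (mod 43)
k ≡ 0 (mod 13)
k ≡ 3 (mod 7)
1144

Using the Chinese Remainder Theorem:
M = product of moduli = 3913
For equation 1: M_1 = 91, 91 ≡ 5 (mod 43), inverse of 91 mod 43 is 26 (check: 5 × 26 = 130 ≡ 1 (mod 43))
For equation 2: M_2 = 301, 301 ≡ 2 (mod 13), inverse of 301 mod 13 is 7 (check: 2 × 7 = 14 ≡ 1 (mod 13))
For equation 3: M_3 = 559, 559 ≡ 6 (mod 7), inverse of 559 mod 7 is 6 (check: 6 × 6 = 36 ≡ 1 (mod 7))
Combine: k ≡ Σ r_i×M_i×(M_i⁻¹ mod m_i) = 26×91×26 + 0×301×7 + 3×559×6 = 61516 + 0 + 10062 = 71578
71578 mod 3913 = 1144
k ≡ 1144 (mod 3913)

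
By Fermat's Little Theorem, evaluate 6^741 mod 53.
By Fermat: 6^{52} ≡ 1 (mod 53). 741 ≡ 13 (mod 52). So 6^{741} ≡ 6^{13} ≡ 52 (mod 53)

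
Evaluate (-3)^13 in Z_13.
Using Fermat: (-3)^{12} ≡ 1 (mod 13). 13 ≡ 1 (mod 12). So (-3)^{13} ≡ (-3)^{1} ≡ 10 (mod 13)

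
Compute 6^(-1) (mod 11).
2

Using Extended Euclidean Algorithm:
gcd(6, 11) = 1
Bezout coefficients: 6 × 2 + 11 × -1 = 1
So 6 × 2 ≡ 1 (mod 11)
The inverse is 2 mod 11 = 2
Verification: 6 × 2 = 12 = 1 × 11 + 1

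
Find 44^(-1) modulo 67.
32

Using Extended Euclidean Algorithm:
gcd(44, 67) = 1
Bezout coefficients: 44 × 32 + 67 × -21 = 1
So 44 × 32 ≡ 1 (mod 67)
The inverse is 32 mod 67 = 32
Verification: 44 × 32 = 1408 = 21 × 67 + 1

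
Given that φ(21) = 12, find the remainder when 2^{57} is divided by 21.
By Euler: 2^{12} ≡ 1 (mod 21) since gcd(2, 21) = 1. 57 = 4×12 + 9. So 2^{57} ≡ 2^{9} ≡ 8 (mod 21)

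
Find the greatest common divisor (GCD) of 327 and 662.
1

Using the Euclidean algorithm:
327 = 0 × 662 + 327
662 = 2 × 327 + 8
327 = 40 × 8 + 7
8 = 1 × 7 + 1
7 = 7 × 1 + 0

GCD(327, 662) = 1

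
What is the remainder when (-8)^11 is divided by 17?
Using repeated squaring. (-8) ≡ 9 (mod 17). 11 = 8 + 2 + 1 (binary 1011). Repeated squaring mod 17: 9^1 ≡ 9; 9^2 ≡ 9² = 81 ≡ 13; 9^4 ≡ 13² = 169 ≡ 16; 9^8 ≡ 16² = 256 ≡ 1. Multiply: (-8)^11 ≡ 9^8 × 9^2 × 9^1 ≡ 1 × 13 × 9 (mod 17): 1 × 13 = 13 ≡ 13; 13 × 9 = 117 ≡ 15. So (-8)^11 ≡ 15 (mod 17).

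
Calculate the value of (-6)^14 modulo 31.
Using repeated squaring. (-6) ≡ 25 (mod 31). 14 = 8 + 4 + 2 (binary 1110). Repeated squaring mod 31: 25^1 ≡ 25; 25^2 ≡ 25² = 625 ≡ 5; 25^4 ≡ 5² = 25 ≡ 25; 25^8 ≡ 25² = 625 ≡ 5. Multiply: (-6)^14 ≡ 25^8 × 25^4 × 25^2 ≡ 5 × 25 × 5 (mod 31): 5 × 25 = 125 ≡ 1; 1 × 5 = 5 ≡ 5. So (-6)^14 ≡ 5 (mod 31).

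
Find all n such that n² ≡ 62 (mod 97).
The square roots of 62 mod 97 are 81 and 16. Verify: 81² = 6561 ≡ 62 (mod 97)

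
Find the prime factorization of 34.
2 × 17

Divide by primes starting from smallest:
34 ÷ 2 = 17
17 ÷ 17 = 1

34 = 2 × 17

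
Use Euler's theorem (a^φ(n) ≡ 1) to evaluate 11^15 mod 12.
By Euler: 11^{4} ≡ 1 (mod 12) since gcd(11, 12) = 1. 15 = 3×4 + 3. So 11^{15} ≡ 11^{3} ≡ 11 (mod 12)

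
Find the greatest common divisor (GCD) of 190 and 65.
5

Using the Euclidean algorithm:
190 = 2 × 65 + 60
65 = 1 × 60 + 5
60 = 12 × 5 + 0

GCD(190, 65) = 5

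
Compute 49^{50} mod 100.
1

Using successive squaring:
Binary expansion of 50: 110010
Powers of 49 mod 100 (each is the square of the previous):
  49^1 ≡ 49 (mod 100)
  49^2 ≡ 49² = 2401 ≡ 1 (mod 100)
  49^4 ≡ 1² = 1 ≡ 1 (mod 100)
  49^8 ≡ 1² = 1 ≡ 1 (mod 100)
  49^16 ≡ 1² = 1 ≡ 1 (mod 100)
  49^32 ≡ 1² = 1 ≡ 1 (mod 100)
50 = 32 + 16 + 2, so 49^50 = 49^32 × 49^16 × 49^2 ≡ 1 × 1 × 1 (mod 100)
Multiplying step by step:
  1 × 1 = 1 ≡ 1 (mod 100)
  1 × 1 = 1 ≡ 1 (mod 100)
Result: 49^50 ≡ 1 (mod 100)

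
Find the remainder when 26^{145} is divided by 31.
By Fermat: 26^{30} ≡ 1 (mod 31). 145 = 4×30 + 25. So 26^{145} ≡ 26^{25} ≡ 26 (mod 31)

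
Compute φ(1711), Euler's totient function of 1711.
1624

Prime factorization: 1711 = 29 × 59
Using the formula φ(n) = n × Π(1 - 1/p) for each prime factor p:
φ(1711) = 1711 × (1 - 1/29) × (1 - 1/59)
φ(1711) = 1624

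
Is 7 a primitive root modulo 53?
p - 1 = 52 has prime divisors 2, 13. Check 7^(52/q) mod 53 for each: 7^(52/2) = 7^26 ≡ 1, 7^(52/13) = 7^4 ≡ 16 (mod 53). Since 7^26 ≡ 1 (mod 53), the order of 7 divides 26 (in fact the order is 26) ≠ 52, so it is not a primitive root.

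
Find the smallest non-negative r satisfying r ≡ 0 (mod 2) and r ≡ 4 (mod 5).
M = 2 × 5 = 10. M₁ = 5, y₁ ≡ 1 (mod 2). M₂ = 2, y₂ ≡ 3 (mod 5). r = 0×5×1 + 4×2×3 ≡ 4 (mod 10)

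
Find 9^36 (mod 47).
Using repeated squaring. 36 = 32 + 4 (binary 100100). Repeated squaring mod 47: 9^1 ≡ 9; 9^2 ≡ 9² = 81 ≡ 34; 9^4 ≡ 34² = 1156 ≡ 28; 9^8 ≡ 28² = 784 ≡ 32; 9^16 ≡ 32² = 1024 ≡ 37; 9^32 ≡ 37² = 1369 ≡ 6. Multiply: 9^36 = 9^32 × 9^4 ≡ 6 × 28 (mod 47): 6 × 28 = 168 ≡ 27. So 9^36 ≡ 27 (mod 47).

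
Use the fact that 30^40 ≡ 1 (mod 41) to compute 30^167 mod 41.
By Fermat: 30^{40} ≡ 1 (mod 41). 167 = 4×40 + 7. So 30^{167} ≡ 30^{7} ≡ 6 (mod 41)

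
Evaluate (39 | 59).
(39/59) = 39^{29} mod 59 = -1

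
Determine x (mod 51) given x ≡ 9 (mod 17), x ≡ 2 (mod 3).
26

Using the Chinese Remainder Theorem:
M = product of moduli = 51
For equation 1: M_1 = 3, 3 ≡ 3 (mod 17), inverse of 3 mod 17 is 6 (check: 3 × 6 = 18 ≡ 1 (mod 17))
For equation 2: M_2 = 17, 17 ≡ 2 (mod 3), inverse of 17 mod 3 is 2 (check: 2 × 2 = 4 ≡ 1 (mod 3))
Combine: x ≡ Σ r_i×M_i×(M_i⁻¹ mod m_i) = 9×3×6 + 2×17×2 = 162 + 68 = 230
230 mod 51 = 26
x ≡ 26 (mod 51)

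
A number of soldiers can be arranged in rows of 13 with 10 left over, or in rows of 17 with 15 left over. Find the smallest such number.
M = 13 × 17 = 221. M₁ = 17, y₁ ≡ 10 (mod 13). M₂ = 13, y₂ ≡ 4 (mod 17). y = 10×17×10 + 15×13×4 ≡ 49 (mod 221). The smallest positive such number is 49.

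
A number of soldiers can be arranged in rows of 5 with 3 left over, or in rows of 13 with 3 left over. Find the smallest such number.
M = 5 × 13 = 65. M₁ = 13, y₁ ≡ 2 (mod 5). M₂ = 5, y₂ ≡ 8 (mod 13). r = 3×13×2 + 3×5×8 ≡ 3 (mod 65). The smallest positive such number is 3.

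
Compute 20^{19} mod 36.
20

Using successive squaring:
Binary expansion of 19: 10011
Powers of 20 mod 36 (each is the square of the previous):
  20^1 ≡ 20 (mod 36)
  20^2 ≡ 20² = 400 ≡ 4 (mod 36)
  20^4 ≡ 4² = 16 ≡ 16 (mod 36)
  20^8 ≡ 16² = 256 ≡ 4 (mod 36)
  20^16 ≡ 4² = 16 ≡ 16 (mod 36)
19 = 16 + 2 + 1, so 20^19 = 20^16 × 20^2 × 20^1 ≡ 16 × 4 × 20 (mod 36)
Multiplying step by step:
  16 × 4 = 64 ≡ 28 (mod 36)
  28 × 20 = 560 ≡ 20 (mod 36)
Result: 20^19 ≡ 20 (mod 36)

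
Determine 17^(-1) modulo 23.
17^(-1) ≡ 19 (mod 23). Verification: 17 × 19 = 323 ≡ 1 (mod 23)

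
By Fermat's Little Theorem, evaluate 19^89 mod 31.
By Fermat: 19^{30} ≡ 1 (mod 31). 89 = 2×30 + 29. So 19^{89} ≡ 19^{29} ≡ 18 (mod 31)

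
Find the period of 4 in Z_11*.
Powers of 4 mod 11: 4^1≡4, 4^2≡5, 4^3≡9, 4^4≡3, 4^5≡1. Order = 5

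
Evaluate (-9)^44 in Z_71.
Using repeated squaring. (-9) ≡ 62 (mod 71). 44 = 32 + 8 + 4 (binary 101100). Repeated squaring mod 71: 62^1 ≡ 62; 62^2 ≡ 62² = 3844 ≡ 10; 62^4 ≡ 10² = 100 ≡ 29; 62^8 ≡ 29² = 841 ≡ 60; 62^16 ≡ 60² = 3600 ≡ 50; 62^32 ≡ 50² = 2500 ≡ 15. Multiply: (-9)^44 ≡ 62^32 × 62^8 × 62^4 ≡ 15 × 60 × 29 (mod 71): 15 × 60 = 900 ≡ 48; 48 × 29 = 1392 ≡ 43. So (-9)^44 ≡ 43 (mod 71).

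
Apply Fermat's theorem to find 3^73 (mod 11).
By Fermat: 3^{10} ≡ 1 (mod 11). 73 = 7×10 + 3. So 3^{73} ≡ 3^{3} ≡ 5 (mod 11)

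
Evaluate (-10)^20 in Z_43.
Using repeated squaring. (-10) ≡ 33 (mod 43). 20 = 16 + 4 (binary 10100). Repeated squaring mod 43: 33^1 ≡ 33; 33^2 ≡ 33² = 1089 ≡ 14; 33^4 ≡ 14² = 196 ≡ 24; 33^8 ≡ 24² = 576 ≡ 17; 33^16 ≡ 17² = 289 ≡ 31. Multiply: (-10)^20 ≡ 33^16 × 33^4 ≡ 31 × 24 (mod 43): 31 × 24 = 744 ≡ 13. So (-10)^20 ≡ 13 (mod 43).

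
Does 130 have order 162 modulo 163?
p - 1 = 162 has prime divisors 2, 3. Check 130^(162/q) mod 163 for each: 130^(162/2) = 130^81 ≡ 162, 130^(162/3) = 130^54 ≡ 104 (mod 163). None of these is 1, so 130 has order 162 = φ(163), so it is a primitive root mod 163.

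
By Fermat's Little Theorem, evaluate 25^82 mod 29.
By Fermat: 25^{28} ≡ 1 (mod 29). 82 = 2×28 + 26. So 25^{82} ≡ 25^{26} ≡ 20 (mod 29)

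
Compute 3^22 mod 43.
Using repeated squaring. 22 = 16 + 4 + 2 (binary 10110). Repeated squaring mod 43: 3^1 ≡ 3; 3^2 ≡ 3² = 9 ≡ 9; 3^4 ≡ 9² = 81 ≡ 38; 3^8 ≡ 38² = 1444 ≡ 25; 3^16 ≡ 25² = 625 ≡ 23. Multiply: 3^22 = 3^16 × 3^4 × 3^2 ≡ 23 × 38 × 9 (mod 43): 23 × 38 = 874 ≡ 14; 14 × 9 = 126 ≡ 40. So 3^22 ≡ 40 (mod 43).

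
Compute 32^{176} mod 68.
52

Using successive squaring:
Binary expansion of 176: 10110000
Powers of 32 mod 68 (each is the square of the previous):
  32^1 ≡ 32 (mod 68)
  32^2 ≡ 32² = 1024 ≡ 4 (mod 68)
  32^4 ≡ 4² = 16 ≡ 16 (mod 68)
  32^8 ≡ 16² = 256 ≡ 52 (mod 68)
  32^16 ≡ 52² = 2704 ≡ 52 (mod 68)
  32^32 ≡ 52² = 2704 ≡ 52 (mod 68)
  32^64 ≡ 52² = 2704 ≡ 52 (mod 68)
  32^128 ≡ 52² = 2704 ≡ 52 (mod 68)
176 = 128 + 32 + 16, so 32^176 = 32^128 × 32^32 × 32^16 ≡ 52 × 52 × 52 (mod 68)
Multiplying step by step:
  52 × 52 = 2704 ≡ 52 (mod 68)
  52 × 52 = 2704 ≡ 52 (mod 68)
Result: 32^176 ≡ 52 (mod 68)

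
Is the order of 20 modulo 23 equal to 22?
Yes, ord_23(20) = 22.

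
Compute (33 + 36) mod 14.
13

(33 + 36) = 69
69 mod 14 = 13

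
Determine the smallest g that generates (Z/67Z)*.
2

A primitive root g modulo p has order p-1 = 66
Prime divisors of 66: [2, 3, 11]
g is a primitive root iff g^(66/q) ≢ 1 (mod 67) for each prime divisor q
Testing small values:
  g = 2: 2^33 ≡ 66, 2^22 ≡ 37, 2^6 ≡ 64 (mod 67) → none is 1, primitive root!
The smallest primitive root is 2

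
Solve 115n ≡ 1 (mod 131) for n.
115^(-1) ≡ 90 (mod 131). Verification: 115 × 90 = 10350 ≡ 1 (mod 131)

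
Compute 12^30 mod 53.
Using repeated squaring. 30 = 16 + 8 + 4 + 2 (binary 11110). Repeated squaring mod 53: 12^1 ≡ 12; 12^2 ≡ 12² = 144 ≡ 38; 12^4 ≡ 38² = 1444 ≡ 13; 12^8 ≡ 13² = 169 ≡ 10; 12^16 ≡ 10² = 100 ≡ 47. Multiply: 12^30 = 12^16 × 12^8 × 12^4 × 12^2 ≡ 47 × 10 × 13 × 38 (mod 53): 47 × 10 = 470 ≡ 46; 46 × 13 = 598 ≡ 15; 15 × 38 = 570 ≡ 40. So 12^30 ≡ 40 (mod 53).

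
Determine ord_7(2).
Powers of 2 mod 7: 2^1≡2, 2^2≡4, 2^3≡1. Order = 3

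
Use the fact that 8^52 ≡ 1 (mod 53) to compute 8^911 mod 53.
By Fermat: 8^{52} ≡ 1 (mod 53). 911 ≡ 27 (mod 52). So 8^{911} ≡ 8^{27} ≡ 45 (mod 53)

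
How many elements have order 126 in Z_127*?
Number of primitive roots mod 127 = φ(126) = 36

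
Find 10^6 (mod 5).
10 ≡ 0 (mod 5). 6 = 4 + 2 (binary 110). Repeated squaring mod 5: 0^1 ≡ 0; 0^2 ≡ 0² = 0 ≡ 0; 0^4 ≡ 0² = 0 ≡ 0. Multiply: 10^6 ≡ 0^4 × 0^2 ≡ 0 × 0 (mod 5): 0 × 0 = 0 ≡ 0. So 10^6 ≡ 0 (mod 5).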